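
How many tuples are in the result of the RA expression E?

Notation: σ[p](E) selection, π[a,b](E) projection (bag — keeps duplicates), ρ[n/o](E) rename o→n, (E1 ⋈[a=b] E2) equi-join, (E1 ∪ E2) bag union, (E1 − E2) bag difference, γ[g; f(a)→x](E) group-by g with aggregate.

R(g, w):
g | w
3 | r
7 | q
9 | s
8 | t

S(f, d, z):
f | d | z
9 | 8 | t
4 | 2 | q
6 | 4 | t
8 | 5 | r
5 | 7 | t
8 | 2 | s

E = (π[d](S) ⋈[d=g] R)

Per-node cardinality:
  S → 6
  π[d](S) → 6
  R → 4
  (π[d](S) ⋈[d=g] R) → 2

|E| = 2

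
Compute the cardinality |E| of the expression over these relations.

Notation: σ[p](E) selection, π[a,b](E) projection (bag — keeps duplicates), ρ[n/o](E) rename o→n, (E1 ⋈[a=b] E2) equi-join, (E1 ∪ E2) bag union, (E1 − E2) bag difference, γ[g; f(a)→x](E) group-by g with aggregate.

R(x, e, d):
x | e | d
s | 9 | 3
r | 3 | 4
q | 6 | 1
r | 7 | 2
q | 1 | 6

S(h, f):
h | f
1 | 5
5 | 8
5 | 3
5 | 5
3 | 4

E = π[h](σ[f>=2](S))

Stepwise |·|:
  S → 5
  σ[f>=2](S) → 5
  π[h](σ[f>=2](S)) → 5

|E| = 5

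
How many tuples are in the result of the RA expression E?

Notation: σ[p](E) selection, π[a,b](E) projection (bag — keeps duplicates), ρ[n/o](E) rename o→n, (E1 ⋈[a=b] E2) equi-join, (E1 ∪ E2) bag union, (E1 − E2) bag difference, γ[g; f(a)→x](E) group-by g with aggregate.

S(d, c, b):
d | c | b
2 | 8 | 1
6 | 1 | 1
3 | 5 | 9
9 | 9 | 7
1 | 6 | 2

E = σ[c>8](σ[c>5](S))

Per-node cardinality:
  S → 5
  σ[c>5](S) → 3
  σ[c>8](σ[c>5](S)) → 1

|E| = 1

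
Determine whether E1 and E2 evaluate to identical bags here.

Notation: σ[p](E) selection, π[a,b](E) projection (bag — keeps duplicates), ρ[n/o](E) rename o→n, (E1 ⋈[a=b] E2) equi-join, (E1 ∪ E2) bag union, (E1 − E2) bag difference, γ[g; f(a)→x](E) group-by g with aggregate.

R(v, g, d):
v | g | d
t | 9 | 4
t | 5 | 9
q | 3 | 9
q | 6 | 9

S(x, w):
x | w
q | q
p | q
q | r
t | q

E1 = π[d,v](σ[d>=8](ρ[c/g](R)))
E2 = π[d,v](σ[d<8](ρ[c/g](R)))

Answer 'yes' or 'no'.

E1 row counts bottom-up:
  R → 4
  ρ[c/g](R) → 4
  σ[d>=8](ρ[c/g](R)) → 3
  π[d,v](σ[d>=8](ρ[c/g](R))) → 3
E2 row counts bottom-up:
  R → 4
  ρ[c/g](R) → 4
  σ[d<8](ρ[c/g](R)) → 1
  π[d,v](σ[d<8](ρ[c/g](R))) → 1

E1 result:
d | v
9 | q
9 | q
9 | t
E2 result:
d | v
4 | t
Witness: (9, 'q') appears 2× in E1 but 0× in E2.

no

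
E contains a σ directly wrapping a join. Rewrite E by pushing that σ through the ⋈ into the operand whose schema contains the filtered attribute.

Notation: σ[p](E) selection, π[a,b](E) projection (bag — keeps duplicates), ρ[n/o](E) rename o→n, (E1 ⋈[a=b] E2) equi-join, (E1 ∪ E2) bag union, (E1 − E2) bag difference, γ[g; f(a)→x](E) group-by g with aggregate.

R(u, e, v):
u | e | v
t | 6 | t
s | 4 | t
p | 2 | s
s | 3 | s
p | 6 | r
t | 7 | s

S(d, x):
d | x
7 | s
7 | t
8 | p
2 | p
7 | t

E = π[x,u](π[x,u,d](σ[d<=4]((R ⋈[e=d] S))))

σ filters on d, owned by the right side.
E' = π[x,u](π[x,u,d]((R ⋈[e=d] σ[d<=4](S))))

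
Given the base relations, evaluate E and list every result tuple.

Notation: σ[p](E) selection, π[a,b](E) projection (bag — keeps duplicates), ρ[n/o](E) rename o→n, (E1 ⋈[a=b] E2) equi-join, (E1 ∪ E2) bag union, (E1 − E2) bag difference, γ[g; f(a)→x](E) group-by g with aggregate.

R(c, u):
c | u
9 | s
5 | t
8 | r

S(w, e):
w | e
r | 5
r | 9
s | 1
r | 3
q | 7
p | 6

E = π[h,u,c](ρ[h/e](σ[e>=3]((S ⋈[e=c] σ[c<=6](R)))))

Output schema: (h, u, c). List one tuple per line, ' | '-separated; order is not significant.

Per-node cardinality:
  S → 6
  R → 3
  σ[c<=6](R) → 1
  (S ⋈[e=c] σ[c<=6](R)) → 1
  σ[e>=3]((S ⋈[e=c] σ[c<=6](R))) → 1
  ρ[h/e](σ[e>=3]((S ⋈[e=c] σ[c<=6](R)))) → 1
  π[h,u,c](ρ[h/e](σ[e>=3]((S ⋈[e=c] σ[c<=6](R))))) → 1

== RESULT ==
h | u | c
5 | t | 5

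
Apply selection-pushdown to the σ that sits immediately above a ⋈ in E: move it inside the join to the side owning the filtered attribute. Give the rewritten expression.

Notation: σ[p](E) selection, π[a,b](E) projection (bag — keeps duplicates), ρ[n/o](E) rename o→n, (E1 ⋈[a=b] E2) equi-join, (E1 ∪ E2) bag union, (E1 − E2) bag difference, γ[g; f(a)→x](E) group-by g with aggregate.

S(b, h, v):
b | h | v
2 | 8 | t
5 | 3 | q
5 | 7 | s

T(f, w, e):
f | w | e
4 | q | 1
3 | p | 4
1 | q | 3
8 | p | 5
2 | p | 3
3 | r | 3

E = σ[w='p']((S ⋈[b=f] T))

σ filters on w, owned by the right side.
E' = (S ⋈[b=f] σ[w='p'](T))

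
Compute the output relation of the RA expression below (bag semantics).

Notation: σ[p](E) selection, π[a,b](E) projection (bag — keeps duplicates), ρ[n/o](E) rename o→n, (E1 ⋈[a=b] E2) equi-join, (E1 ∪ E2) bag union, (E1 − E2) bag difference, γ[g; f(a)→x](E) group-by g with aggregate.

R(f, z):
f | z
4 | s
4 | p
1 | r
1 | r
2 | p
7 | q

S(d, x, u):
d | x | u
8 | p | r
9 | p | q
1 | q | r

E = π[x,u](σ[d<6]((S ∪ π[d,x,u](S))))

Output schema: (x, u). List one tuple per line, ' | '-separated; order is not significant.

Subexpression sizes:
  S → 3
  S → 3
  π[d,x,u](S) → 3
  (S ∪ π[d,x,u](S)) → 6
  σ[d<6]((S ∪ π[d,x,u](S))) → 2
  π[x,u](σ[d<6]((S ∪ π[d,x,u](S)))) → 2

== RESULT ==
x | u
q | r
q | r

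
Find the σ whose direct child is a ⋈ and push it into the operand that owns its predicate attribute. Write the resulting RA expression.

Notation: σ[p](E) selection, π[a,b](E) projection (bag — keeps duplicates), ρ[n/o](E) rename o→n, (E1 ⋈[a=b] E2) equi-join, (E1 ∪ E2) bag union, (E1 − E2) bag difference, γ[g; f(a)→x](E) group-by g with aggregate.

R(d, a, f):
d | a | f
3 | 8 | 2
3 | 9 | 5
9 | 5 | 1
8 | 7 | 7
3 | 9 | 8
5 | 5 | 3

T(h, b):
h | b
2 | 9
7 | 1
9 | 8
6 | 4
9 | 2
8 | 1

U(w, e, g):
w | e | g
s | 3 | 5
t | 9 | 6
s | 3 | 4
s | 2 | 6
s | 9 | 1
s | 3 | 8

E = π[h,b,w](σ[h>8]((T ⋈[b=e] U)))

σ filters on h, owned by the left side.
E' = π[h,b,w]((σ[h>8](T) ⋈[b=e] U))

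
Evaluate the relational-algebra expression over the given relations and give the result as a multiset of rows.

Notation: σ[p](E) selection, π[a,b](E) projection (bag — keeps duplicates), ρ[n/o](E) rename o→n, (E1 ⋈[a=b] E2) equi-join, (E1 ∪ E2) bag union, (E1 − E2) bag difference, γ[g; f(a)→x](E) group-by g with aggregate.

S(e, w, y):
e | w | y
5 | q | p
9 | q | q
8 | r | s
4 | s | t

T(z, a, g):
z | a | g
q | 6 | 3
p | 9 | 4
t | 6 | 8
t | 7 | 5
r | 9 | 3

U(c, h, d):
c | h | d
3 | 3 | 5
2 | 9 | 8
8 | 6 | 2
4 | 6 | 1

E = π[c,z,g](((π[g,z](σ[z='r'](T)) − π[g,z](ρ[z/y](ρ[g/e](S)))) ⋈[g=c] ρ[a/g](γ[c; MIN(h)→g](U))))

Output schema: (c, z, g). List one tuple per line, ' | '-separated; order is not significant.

Per-node cardinality:
  T → 5
  σ[z='r'](T) → 1
  π[g,z](σ[z='r'](T)) → 1
  S → 4
  ρ[g/e](S) → 4
  ρ[z/y](ρ[g/e](S)) → 4
  π[g,z](ρ[z/y](ρ[g/e](S))) → 4
  (π[g,z](σ[z='r'](T)) − π[g,z](ρ[z/y](ρ[g/e](S)))) → 1
  U → 4
  γ[c; MIN(h)→g](U) → 4
  ρ[a/g](γ[c; MIN(h)→g](U)) → 4
  ((π[g,z](σ[z='r'](T)) − π[g,z](ρ[z/y](ρ[g/e](S)))) ⋈[g=c] ρ[a/g](γ[c; MIN(h)→g](U))) → 1
  π[c,z,g](((π[g,z](σ[z='r'](T)) − π[g,z](ρ[z/y](ρ[g/e](S)))) ⋈[g=c] ρ[a/g](γ[c; MIN(h)→g](U)))) → 1

== RESULT ==
c | z | g
3 | r | 3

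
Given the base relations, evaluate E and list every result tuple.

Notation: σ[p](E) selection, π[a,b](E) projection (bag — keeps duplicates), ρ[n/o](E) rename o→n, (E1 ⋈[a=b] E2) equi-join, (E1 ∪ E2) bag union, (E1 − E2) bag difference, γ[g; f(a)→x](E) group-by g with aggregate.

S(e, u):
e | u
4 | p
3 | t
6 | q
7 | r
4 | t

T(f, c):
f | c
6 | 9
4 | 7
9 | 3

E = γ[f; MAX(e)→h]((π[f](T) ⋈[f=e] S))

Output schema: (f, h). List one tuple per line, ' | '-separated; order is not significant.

Per-node cardinality:
  T → 3
  π[f](T) → 3
  S → 5
  (π[f](T) ⋈[f=e] S) → 3
  γ[f; MAX(e)→h]((π[f](T) ⋈[f=e] S)) → 2

== RESULT ==
f | h
4 | 4
6 | 6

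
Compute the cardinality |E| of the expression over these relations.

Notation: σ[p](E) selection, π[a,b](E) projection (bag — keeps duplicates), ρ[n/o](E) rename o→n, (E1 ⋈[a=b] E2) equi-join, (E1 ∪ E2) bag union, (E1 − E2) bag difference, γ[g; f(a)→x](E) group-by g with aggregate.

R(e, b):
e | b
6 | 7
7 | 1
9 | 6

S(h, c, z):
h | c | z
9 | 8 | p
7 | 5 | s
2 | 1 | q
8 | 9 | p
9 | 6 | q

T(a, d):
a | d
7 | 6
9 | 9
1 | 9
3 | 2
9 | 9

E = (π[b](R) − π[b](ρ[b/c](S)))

Subexpression sizes:
  R → 3
  π[b](R) → 3
  S → 5
  ρ[b/c](S) → 5
  π[b](ρ[b/c](S)) → 5
  (π[b](R) − π[b](ρ[b/c](S))) → 1

|E| = 1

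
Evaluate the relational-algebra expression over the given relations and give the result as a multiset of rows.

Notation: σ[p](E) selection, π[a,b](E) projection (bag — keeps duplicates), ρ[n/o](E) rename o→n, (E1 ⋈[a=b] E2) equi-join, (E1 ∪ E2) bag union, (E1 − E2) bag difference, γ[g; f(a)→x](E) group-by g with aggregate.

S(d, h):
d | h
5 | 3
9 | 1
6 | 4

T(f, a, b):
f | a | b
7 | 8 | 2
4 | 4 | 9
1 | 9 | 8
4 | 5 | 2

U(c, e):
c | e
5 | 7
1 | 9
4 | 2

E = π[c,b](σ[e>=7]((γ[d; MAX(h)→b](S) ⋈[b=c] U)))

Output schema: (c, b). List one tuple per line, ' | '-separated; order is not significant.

Per-node cardinality:
  S → 3
  γ[d; MAX(h)→b](S) → 3
  U → 3
  (γ[d; MAX(h)→b](S) ⋈[b=c] U) → 2
  σ[e>=7]((γ[d; MAX(h)→b](S) ⋈[b=c] U)) → 1
  π[c,b](σ[e>=7]((γ[d; MAX(h)→b](S) ⋈[b=c] U))) → 1

== RESULT ==
c | b
1 | 1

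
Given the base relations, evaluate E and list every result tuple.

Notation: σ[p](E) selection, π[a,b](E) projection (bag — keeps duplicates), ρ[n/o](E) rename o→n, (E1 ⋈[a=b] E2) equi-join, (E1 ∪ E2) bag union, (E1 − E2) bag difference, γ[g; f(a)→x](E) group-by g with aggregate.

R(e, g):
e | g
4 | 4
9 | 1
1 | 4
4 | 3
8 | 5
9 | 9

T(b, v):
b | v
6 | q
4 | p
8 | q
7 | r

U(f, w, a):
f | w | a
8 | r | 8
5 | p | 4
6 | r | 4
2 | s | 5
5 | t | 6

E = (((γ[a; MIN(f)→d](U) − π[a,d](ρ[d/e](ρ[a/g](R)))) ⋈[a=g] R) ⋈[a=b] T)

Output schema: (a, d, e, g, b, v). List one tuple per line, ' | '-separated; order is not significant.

Per-node cardinality:
  U → 5
  γ[a; MIN(f)→d](U) → 4
  R → 6
  ρ[a/g](R) → 6
  ρ[d/e](ρ[a/g](R)) → 6
  π[a,d](ρ[d/e](ρ[a/g](R))) → 6
  (γ[a; MIN(f)→d](U) − π[a,d](ρ[d/e](ρ[a/g](R)))) → 4
  R → 6
  ((γ[a; MIN(f)→d](U) − π[a,d](ρ[d/e](ρ[a/g](R)))) ⋈[a=g] R) → 3
  T → 4
  (((γ[a; MIN(f)→d](U) − π[a,d](ρ[d/e](ρ[a/g](R)))) ⋈[a=g] R) ⋈[a=b] T) → 2

== RESULT ==
a | d | e | g | b | v
4 | 5 | 1 | 4 | 4 | p
4 | 5 | 4 | 4 | 4 | p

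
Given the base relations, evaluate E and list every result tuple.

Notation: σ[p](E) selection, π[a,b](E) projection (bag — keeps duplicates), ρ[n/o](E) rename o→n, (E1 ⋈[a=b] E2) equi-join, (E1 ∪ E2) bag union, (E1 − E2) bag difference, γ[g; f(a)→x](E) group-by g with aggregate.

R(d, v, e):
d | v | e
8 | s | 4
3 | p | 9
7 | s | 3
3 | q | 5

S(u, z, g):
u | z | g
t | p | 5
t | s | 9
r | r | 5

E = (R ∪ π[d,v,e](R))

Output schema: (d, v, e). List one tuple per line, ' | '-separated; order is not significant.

Subexpression sizes:
  R → 4
  R → 4
  π[d,v,e](R) → 4
  (R ∪ π[d,v,e](R)) → 8

== RESULT ==
d | v | e
3 | p | 9
3 | p | 9
3 | q | 5
3 | q | 5
7 | s | 3
7 | s | 3
8 | s | 4
8 | s | 4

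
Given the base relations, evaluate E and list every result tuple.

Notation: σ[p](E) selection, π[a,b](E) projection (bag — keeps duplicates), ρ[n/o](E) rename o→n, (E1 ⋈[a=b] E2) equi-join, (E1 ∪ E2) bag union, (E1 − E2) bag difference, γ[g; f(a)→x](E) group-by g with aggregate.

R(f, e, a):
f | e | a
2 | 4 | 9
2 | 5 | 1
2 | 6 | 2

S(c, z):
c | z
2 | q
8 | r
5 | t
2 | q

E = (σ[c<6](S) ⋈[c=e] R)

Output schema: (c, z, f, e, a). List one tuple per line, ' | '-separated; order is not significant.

Stepwise |·|:
  S → 4
  σ[c<6](S) → 3
  R → 3
  (σ[c<6](S) ⋈[c=e] R) → 1

== RESULT ==
c | z | f | e | a
5 | t | 2 | 5 | 1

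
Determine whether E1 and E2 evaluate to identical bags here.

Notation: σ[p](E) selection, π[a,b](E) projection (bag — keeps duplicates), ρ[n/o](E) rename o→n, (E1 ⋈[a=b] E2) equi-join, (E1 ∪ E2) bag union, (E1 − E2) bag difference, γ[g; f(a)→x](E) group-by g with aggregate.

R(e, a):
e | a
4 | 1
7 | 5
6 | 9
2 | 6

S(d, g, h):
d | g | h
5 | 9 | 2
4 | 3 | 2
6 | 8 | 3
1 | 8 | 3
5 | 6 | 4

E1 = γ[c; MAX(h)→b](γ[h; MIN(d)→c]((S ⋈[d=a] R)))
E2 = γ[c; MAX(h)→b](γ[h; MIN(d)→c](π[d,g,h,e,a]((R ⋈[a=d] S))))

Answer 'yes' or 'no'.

E1 stepwise |·|:
  S → 5
  R → 4
  (S ⋈[d=a] R) → 4
  γ[h; MIN(d)→c]((S ⋈[d=a] R)) → 3
  γ[c; MAX(h)→b](γ[h; MIN(d)→c]((S ⋈[d=a] R))) → 2
E2 stepwise |·|:
  R → 4
  S → 5
  (R ⋈[a=d] S) → 4
  π[d,g,h,e,a]((R ⋈[a=d] S)) → 4
  γ[h; MIN(d)→c](π[d,g,h,e,a]((R ⋈[a=d] S))) → 3
  γ[c; MAX(h)→b](γ[h; MIN(d)→c](π[d,g,h,e,a]((R ⋈[a=d] S)))) → 2

E1 and E2 produce the same multiset:
c | b
1 | 3
5 | 4

yes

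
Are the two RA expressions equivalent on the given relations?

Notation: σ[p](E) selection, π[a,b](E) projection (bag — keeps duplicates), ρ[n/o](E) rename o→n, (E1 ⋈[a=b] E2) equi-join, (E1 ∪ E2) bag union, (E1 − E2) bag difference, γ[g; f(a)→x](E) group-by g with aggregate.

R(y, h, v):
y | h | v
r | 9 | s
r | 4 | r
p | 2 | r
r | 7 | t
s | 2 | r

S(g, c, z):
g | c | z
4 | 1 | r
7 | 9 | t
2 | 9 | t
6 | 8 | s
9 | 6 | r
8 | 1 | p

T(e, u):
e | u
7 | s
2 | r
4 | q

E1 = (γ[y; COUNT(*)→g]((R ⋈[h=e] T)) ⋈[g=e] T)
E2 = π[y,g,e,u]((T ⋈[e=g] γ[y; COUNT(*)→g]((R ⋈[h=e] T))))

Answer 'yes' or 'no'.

E1 subexpression sizes:
  R → 5
  T → 3
  (R ⋈[h=e] T) → 4
  γ[y; COUNT(*)→g]((R ⋈[h=e] T)) → 3
  T → 3
  (γ[y; COUNT(*)→g]((R ⋈[h=e] T)) ⋈[g=e] T) → 1
E2 subexpression sizes:
  T → 3
  R → 5
  T → 3
  (R ⋈[h=e] T) → 4
  γ[y; COUNT(*)→g]((R ⋈[h=e] T)) → 3
  (T ⋈[e=g] γ[y; COUNT(*)→g]((R ⋈[h=e] T))) → 1
  π[y,g,e,u]((T ⋈[e=g] γ[y; COUNT(*)→g]((R ⋈[h=e] T)))) → 1

E1 and E2 produce the same multiset:
y | g | e | u
r | 2 | 2 | r

yes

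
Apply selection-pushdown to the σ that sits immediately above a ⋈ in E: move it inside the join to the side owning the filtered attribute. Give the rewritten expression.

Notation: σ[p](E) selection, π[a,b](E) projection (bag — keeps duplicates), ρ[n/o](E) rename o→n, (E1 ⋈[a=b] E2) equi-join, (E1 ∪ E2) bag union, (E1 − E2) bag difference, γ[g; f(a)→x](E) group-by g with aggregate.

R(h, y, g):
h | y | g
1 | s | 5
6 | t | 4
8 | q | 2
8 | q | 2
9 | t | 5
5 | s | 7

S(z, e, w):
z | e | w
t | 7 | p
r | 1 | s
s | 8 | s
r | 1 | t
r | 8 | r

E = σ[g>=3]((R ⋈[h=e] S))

σ filters on g, owned by the left side.
E' = (σ[g>=3](R) ⋈[h=e] S)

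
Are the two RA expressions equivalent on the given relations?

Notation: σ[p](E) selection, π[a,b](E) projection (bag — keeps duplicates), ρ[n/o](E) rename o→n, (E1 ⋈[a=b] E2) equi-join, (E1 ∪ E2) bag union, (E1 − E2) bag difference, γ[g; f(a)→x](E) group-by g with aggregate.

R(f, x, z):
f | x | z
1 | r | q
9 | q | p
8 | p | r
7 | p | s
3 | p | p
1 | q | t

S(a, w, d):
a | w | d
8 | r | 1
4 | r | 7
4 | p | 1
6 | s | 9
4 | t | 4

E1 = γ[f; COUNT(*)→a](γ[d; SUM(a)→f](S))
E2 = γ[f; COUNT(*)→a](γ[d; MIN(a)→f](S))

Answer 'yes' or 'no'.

E1 per-node cardinality:
  S → 5
  γ[d; SUM(a)→f](S) → 4
  γ[f; COUNT(*)→a](γ[d; SUM(a)→f](S)) → 3
E2 per-node cardinality:
  S → 5
  γ[d; MIN(a)→f](S) → 4
  γ[f; COUNT(*)→a](γ[d; MIN(a)→f](S)) → 2

E1 result:
f | a
4 | 2
6 | 1
12 | 1
E2 result:
f | a
4 | 3
6 | 1
Witness: (12, 1) appears 1× in E1 but 0× in E2.

no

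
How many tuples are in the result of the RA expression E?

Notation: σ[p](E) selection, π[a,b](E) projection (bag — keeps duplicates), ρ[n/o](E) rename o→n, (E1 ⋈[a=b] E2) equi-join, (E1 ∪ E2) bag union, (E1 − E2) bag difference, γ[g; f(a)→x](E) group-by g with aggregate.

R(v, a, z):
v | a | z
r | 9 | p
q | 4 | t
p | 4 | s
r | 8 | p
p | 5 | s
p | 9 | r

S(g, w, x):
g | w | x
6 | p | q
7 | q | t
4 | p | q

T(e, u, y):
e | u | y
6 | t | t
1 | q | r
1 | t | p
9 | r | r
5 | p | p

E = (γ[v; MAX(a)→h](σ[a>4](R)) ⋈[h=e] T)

Per-node cardinality:
  R → 6
  σ[a>4](R) → 4
  γ[v; MAX(a)→h](σ[a>4](R)) → 2
  T → 5
  (γ[v; MAX(a)→h](σ[a>4](R)) ⋈[h=e] T) → 2

|E| = 2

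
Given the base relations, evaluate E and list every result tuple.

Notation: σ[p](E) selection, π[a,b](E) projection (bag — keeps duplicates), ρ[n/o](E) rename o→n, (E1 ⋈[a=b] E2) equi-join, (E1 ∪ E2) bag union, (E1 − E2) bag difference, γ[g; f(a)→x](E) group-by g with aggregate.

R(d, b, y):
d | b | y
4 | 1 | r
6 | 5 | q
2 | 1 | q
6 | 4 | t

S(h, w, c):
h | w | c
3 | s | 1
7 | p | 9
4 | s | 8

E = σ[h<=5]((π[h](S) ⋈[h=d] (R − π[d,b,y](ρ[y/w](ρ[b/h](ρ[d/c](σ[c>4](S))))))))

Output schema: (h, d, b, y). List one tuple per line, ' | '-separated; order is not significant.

Stepwise |·|:
  S → 3
  π[h](S) → 3
  R → 4
  S → 3
  σ[c>4](S) → 2
  ρ[d/c](σ[c>4](S)) → 2
  ρ[b/h](ρ[d/c](σ[c>4](S))) → 2
  ρ[y/w](ρ[b/h](ρ[d/c](σ[c>4](S)))) → 2
  π[d,b,y](ρ[y/w](ρ[b/h](ρ[d/c](σ[c>4](S))))) → 2
  (R − π[d,b,y](ρ[y/w](ρ[b/h](ρ[d/c](σ[c>4](S)))))) → 4
  (π[h](S) ⋈[h=d] (R − π[d,b,y](ρ[y/w](ρ[b/h](ρ[d/c](σ[c>4](S))))))) → 1
  σ[h<=5]((π[h](S) ⋈[h=d] (R − π[d,b,y](ρ[y/w](ρ[b/h](ρ[d/c](σ[c>4](S)))))))) → 1

== RESULT ==
h | d | b | y
4 | 4 | 1 | r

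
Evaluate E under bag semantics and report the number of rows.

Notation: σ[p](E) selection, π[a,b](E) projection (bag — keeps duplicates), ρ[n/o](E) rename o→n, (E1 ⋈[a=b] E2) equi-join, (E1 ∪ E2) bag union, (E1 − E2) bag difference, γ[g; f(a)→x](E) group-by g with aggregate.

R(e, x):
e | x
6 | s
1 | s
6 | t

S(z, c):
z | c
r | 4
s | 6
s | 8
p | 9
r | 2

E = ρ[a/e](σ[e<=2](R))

Stepwise |·|:
  R → 3
  σ[e<=2](R) → 1
  ρ[a/e](σ[e<=2](R)) → 1

|E| = 1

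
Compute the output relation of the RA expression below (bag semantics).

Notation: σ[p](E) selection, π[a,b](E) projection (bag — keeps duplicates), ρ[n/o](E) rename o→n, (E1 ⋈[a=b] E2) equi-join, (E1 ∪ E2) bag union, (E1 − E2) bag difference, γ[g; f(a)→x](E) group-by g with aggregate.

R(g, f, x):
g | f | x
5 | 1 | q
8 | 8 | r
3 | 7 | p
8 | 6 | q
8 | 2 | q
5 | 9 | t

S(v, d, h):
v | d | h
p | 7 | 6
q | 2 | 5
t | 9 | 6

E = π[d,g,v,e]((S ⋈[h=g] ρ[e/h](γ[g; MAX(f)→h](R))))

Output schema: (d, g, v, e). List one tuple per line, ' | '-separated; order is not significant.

Per-node cardinality:
  S → 3
  R → 6
  γ[g; MAX(f)→h](R) → 3
  ρ[e/h](γ[g; MAX(f)→h](R)) → 3
  (S ⋈[h=g] ρ[e/h](γ[g; MAX(f)→h](R))) → 1
  π[d,g,v,e]((S ⋈[h=g] ρ[e/h](γ[g; MAX(f)→h](R)))) → 1

== RESULT ==
d | g | v | e
2 | 5 | q | 9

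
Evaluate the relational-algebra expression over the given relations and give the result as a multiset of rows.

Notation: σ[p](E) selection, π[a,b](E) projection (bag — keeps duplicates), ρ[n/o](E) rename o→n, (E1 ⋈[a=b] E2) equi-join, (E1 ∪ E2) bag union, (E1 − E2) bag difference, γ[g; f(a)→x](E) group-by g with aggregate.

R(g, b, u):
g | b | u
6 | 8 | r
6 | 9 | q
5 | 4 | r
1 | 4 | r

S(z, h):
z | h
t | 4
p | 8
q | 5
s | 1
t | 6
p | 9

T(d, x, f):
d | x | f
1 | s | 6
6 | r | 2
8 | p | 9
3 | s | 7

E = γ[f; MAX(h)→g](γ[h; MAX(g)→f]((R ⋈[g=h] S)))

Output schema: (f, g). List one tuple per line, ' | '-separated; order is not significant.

Stepwise |·|:
  R → 4
  S → 6
  (R ⋈[g=h] S) → 4
  γ[h; MAX(g)→f]((R ⋈[g=h] S)) → 3
  γ[f; MAX(h)→g](γ[h; MAX(g)→f]((R ⋈[g=h] S))) → 3

== RESULT ==
f | g
1 | 1
5 | 5
6 | 6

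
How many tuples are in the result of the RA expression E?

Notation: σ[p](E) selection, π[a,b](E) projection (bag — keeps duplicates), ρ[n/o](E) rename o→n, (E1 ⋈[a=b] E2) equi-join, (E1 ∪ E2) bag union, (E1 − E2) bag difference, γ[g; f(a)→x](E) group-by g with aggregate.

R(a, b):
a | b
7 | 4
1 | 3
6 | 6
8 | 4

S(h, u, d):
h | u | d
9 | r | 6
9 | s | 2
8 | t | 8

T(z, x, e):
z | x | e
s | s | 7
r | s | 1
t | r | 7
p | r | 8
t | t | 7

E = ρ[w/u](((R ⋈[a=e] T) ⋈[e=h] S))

Subexpression sizes:
  R → 4
  T → 5
  (R ⋈[a=e] T) → 5
  S → 3
  ((R ⋈[a=e] T) ⋈[e=h] S) → 1
  ρ[w/u](((R ⋈[a=e] T) ⋈[e=h] S)) → 1

|E| = 1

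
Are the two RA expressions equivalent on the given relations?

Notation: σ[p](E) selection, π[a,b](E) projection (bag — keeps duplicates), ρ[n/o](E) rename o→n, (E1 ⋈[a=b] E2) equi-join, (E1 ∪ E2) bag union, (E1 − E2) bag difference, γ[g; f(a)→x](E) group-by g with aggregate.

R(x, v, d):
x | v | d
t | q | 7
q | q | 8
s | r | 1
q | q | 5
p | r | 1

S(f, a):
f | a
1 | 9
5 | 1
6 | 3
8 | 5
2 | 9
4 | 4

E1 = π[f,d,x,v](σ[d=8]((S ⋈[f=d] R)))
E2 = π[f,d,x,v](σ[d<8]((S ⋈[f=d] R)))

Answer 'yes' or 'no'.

E1 per-node cardinality:
  S → 6
  R → 5
  (S ⋈[f=d] R) → 4
  σ[d=8]((S ⋈[f=d] R)) → 1
  π[f,d,x,v](σ[d=8]((S ⋈[f=d] R))) → 1
E2 per-node cardinality:
  S → 6
  R → 5
  (S ⋈[f=d] R) → 4
  σ[d<8]((S ⋈[f=d] R)) → 3
  π[f,d,x,v](σ[d<8]((S ⋈[f=d] R))) → 3

E1 result:
f | d | x | v
8 | 8 | q | q
E2 result:
f | d | x | v
1 | 1 | p | r
1 | 1 | s | r
5 | 5 | q | q
Witness: (5, 5, 'q', 'q') appears 0× in E1 but 1× in E2.

no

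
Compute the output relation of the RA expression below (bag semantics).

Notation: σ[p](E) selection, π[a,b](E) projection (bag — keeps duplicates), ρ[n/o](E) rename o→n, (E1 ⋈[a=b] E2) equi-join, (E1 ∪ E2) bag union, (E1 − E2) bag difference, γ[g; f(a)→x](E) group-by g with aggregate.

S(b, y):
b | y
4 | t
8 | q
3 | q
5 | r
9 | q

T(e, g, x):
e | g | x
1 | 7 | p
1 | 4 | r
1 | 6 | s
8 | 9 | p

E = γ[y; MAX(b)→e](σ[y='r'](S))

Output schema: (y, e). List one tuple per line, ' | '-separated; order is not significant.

Stepwise |·|:
  S → 5
  σ[y='r'](S) → 1
  γ[y; MAX(b)→e](σ[y='r'](S)) → 1

== RESULT ==
y | e
r | 5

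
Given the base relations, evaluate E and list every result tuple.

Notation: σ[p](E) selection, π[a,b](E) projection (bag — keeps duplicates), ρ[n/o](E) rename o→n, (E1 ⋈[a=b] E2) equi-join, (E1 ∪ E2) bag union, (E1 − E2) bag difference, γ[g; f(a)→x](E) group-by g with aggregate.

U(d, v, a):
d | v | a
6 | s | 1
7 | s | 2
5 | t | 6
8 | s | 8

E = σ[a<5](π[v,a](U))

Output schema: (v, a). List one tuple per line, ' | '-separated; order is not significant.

Stepwise |·|:
  U → 4
  π[v,a](U) → 4
  σ[a<5](π[v,a](U)) → 2

== RESULT ==
v | a
s | 1
s | 2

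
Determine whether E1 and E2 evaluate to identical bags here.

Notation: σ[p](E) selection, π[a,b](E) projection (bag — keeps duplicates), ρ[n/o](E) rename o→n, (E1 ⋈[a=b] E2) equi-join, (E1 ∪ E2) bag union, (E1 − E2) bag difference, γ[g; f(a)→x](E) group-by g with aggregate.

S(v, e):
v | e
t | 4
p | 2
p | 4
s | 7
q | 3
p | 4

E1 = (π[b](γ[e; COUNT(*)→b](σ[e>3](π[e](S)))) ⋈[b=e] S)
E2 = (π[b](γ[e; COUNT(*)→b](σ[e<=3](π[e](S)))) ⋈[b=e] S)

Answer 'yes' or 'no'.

E1 row counts bottom-up:
  S → 6
  π[e](S) → 6
  σ[e>3](π[e](S)) → 4
  γ[e; COUNT(*)→b](σ[e>3](π[e](S))) → 2
  π[b](γ[e; COUNT(*)→b](σ[e>3](π[e](S)))) → 2
  S → 6
  (π[b](γ[e; COUNT(*)→b](σ[e>3](π[e](S)))) ⋈[b=e] S) → 1
E2 row counts bottom-up:
  S → 6
  π[e](S) → 6
  σ[e<=3](π[e](S)) → 2
  γ[e; COUNT(*)→b](σ[e<=3](π[e](S))) → 2
  π[b](γ[e; COUNT(*)→b](σ[e<=3](π[e](S)))) → 2
  S → 6
  (π[b](γ[e; COUNT(*)→b](σ[e<=3](π[e](S)))) ⋈[b=e] S) → 0

E1 result:
b | v | e
3 | q | 3
E2 result:
b | v | e
(0 rows)
Witness: (3, 'q', 3) appears 1× in E1 but 0× in E2.

no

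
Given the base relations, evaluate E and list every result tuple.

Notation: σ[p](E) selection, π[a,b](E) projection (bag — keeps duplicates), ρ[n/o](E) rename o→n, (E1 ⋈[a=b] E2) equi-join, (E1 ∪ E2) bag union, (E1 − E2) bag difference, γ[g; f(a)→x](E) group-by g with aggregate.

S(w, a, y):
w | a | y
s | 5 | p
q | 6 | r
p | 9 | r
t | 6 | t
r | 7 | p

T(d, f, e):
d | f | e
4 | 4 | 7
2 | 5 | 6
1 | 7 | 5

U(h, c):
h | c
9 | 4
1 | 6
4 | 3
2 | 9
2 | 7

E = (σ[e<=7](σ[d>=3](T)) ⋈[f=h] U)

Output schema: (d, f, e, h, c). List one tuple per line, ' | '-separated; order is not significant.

Row counts bottom-up:
  T → 3
  σ[d>=3](T) → 1
  σ[e<=7](σ[d>=3](T)) → 1
  U → 5
  (σ[e<=7](σ[d>=3](T)) ⋈[f=h] U) → 1

== RESULT ==
d | f | e | h | c
4 | 4 | 7 | 4 | 3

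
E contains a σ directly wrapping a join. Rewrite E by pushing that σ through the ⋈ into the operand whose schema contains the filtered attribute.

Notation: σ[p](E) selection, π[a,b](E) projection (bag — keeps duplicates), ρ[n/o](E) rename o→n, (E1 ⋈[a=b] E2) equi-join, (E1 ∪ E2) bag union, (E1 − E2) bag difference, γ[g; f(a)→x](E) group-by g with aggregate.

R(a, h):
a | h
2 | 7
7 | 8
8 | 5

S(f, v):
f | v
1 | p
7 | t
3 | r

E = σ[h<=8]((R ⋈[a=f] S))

σ filters on h, owned by the left side.
E' = (σ[h<=8](R) ⋈[a=f] S)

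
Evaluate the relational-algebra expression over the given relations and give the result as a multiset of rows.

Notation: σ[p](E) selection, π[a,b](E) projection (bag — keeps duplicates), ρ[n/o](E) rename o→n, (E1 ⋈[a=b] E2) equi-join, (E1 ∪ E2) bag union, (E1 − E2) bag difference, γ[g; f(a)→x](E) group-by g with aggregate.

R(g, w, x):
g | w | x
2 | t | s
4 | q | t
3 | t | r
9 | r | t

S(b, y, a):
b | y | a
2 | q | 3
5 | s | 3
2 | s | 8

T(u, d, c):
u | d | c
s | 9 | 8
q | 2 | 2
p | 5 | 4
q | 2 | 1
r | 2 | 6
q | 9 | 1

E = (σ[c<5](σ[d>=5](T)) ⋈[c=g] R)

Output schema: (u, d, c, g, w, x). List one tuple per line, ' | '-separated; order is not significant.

Per-node cardinality:
  T → 6
  σ[d>=5](T) → 3
  σ[c<5](σ[d>=5](T)) → 2
  R → 4
  (σ[c<5](σ[d>=5](T)) ⋈[c=g] R) → 1

== RESULT ==
u | d | c | g | w | x
p | 5 | 4 | 4 | q | t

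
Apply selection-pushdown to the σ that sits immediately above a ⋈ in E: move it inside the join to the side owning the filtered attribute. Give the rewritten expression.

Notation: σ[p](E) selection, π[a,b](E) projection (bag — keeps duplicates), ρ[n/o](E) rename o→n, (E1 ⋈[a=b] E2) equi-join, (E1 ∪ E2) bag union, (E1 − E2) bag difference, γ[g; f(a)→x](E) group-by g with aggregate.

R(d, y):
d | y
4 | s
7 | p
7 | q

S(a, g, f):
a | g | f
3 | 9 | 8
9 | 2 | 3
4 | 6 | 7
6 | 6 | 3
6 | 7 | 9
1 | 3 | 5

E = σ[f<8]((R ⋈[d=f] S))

σ filters on f, owned by the right side.
E' = (R ⋈[d=f] σ[f<8](S))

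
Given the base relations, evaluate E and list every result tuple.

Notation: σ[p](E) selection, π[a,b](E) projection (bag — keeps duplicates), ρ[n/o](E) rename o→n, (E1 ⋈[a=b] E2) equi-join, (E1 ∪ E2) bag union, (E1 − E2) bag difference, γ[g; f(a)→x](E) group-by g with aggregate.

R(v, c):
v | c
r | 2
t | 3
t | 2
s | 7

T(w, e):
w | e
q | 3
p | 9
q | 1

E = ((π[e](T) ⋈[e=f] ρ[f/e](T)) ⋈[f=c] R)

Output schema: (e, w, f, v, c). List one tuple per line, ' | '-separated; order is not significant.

Stepwise |·|:
  T → 3
  π[e](T) → 3
  T → 3
  ρ[f/e](T) → 3
  (π[e](T) ⋈[e=f] ρ[f/e](T)) → 3
  R → 4
  ((π[e](T) ⋈[e=f] ρ[f/e](T)) ⋈[f=c] R) → 1

== RESULT ==
e | w | f | v | c
3 | q | 3 | t | 3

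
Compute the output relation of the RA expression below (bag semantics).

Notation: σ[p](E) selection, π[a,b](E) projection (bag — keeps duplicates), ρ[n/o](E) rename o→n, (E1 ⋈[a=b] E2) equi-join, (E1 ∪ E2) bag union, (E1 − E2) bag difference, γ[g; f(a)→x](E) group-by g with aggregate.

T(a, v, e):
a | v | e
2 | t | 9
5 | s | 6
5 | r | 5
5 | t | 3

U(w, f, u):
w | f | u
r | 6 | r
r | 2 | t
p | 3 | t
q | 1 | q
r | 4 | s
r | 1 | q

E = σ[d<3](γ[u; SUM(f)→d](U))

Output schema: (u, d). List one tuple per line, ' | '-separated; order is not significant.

Per-node cardinality:
  U → 6
  γ[u; SUM(f)→d](U) → 4
  σ[d<3](γ[u; SUM(f)→d](U)) → 1

== RESULT ==
u | d
q | 2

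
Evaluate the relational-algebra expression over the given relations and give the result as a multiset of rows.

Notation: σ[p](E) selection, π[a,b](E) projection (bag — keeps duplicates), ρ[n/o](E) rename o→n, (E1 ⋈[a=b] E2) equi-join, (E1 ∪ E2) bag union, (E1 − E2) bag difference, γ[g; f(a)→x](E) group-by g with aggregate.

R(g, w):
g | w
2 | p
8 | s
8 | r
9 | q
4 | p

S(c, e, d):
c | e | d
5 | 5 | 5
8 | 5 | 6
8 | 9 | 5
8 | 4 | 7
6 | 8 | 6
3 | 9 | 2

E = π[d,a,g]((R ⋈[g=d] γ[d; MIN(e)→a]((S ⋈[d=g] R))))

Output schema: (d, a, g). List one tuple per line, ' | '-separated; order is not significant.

Per-node cardinality:
  R → 5
  S → 6
  R → 5
  (S ⋈[d=g] R) → 1
  γ[d; MIN(e)→a]((S ⋈[d=g] R)) → 1
  (R ⋈[g=d] γ[d; MIN(e)→a]((S ⋈[d=g] R))) → 1
  π[d,a,g]((R ⋈[g=d] γ[d; MIN(e)→a]((S ⋈[d=g] R)))) → 1

== RESULT ==
d | a | g
2 | 9 | 2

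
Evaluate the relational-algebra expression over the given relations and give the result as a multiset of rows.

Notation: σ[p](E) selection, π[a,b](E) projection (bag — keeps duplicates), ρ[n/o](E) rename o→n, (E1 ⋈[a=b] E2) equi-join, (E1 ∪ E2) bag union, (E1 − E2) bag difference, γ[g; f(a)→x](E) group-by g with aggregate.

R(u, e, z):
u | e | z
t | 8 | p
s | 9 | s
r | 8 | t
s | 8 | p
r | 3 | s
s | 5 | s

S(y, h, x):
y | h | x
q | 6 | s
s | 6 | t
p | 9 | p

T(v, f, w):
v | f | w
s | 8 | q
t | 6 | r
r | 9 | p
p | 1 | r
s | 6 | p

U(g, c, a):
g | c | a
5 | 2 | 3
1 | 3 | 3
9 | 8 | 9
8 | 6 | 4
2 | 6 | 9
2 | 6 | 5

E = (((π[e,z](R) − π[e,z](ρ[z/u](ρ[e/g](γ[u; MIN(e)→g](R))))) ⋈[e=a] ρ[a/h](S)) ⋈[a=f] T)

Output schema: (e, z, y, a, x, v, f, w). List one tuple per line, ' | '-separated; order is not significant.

Stepwise |·|:
  R → 6
  π[e,z](R) → 6
  R → 6
  γ[u; MIN(e)→g](R) → 3
  ρ[e/g](γ[u; MIN(e)→g](R)) → 3
  ρ[z/u](ρ[e/g](γ[u; MIN(e)→g](R))) → 3
  π[e,z](ρ[z/u](ρ[e/g](γ[u; MIN(e)→g](R)))) → 3
  (π[e,z](R) − π[e,z](ρ[z/u](ρ[e/g](γ[u; MIN(e)→g](R))))) → 4
  S → 3
  ρ[a/h](S) → 3
  ((π[e,z](R) − π[e,z](ρ[z/u](ρ[e/g](γ[u; MIN(e)→g](R))))) ⋈[e=a] ρ[a/h](S)) → 1
  T → 5
  (((π[e,z](R) − π[e,z](ρ[z/u](ρ[e/g](γ[u; MIN(e)→g](R))))) ⋈[e=a] ρ[a/h](S)) ⋈[a=f] T) → 1

== RESULT ==
e | z | y | a | x | v | f | w
9 | s | p | 9 | p | r | 9 | p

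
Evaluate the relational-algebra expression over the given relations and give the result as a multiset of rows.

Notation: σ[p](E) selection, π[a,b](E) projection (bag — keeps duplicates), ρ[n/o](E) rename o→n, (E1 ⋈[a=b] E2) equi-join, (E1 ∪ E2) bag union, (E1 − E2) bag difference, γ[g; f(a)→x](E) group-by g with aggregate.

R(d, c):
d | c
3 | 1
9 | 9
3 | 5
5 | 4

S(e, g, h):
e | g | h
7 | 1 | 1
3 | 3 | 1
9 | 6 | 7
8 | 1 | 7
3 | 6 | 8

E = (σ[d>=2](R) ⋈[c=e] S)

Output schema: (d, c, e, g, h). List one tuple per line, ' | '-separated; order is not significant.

Stepwise |·|:
  R → 4
  σ[d>=2](R) → 4
  S → 5
  (σ[d>=2](R) ⋈[c=e] S) → 1

== RESULT ==
d | c | e | g | h
9 | 9 | 9 | 6 | 7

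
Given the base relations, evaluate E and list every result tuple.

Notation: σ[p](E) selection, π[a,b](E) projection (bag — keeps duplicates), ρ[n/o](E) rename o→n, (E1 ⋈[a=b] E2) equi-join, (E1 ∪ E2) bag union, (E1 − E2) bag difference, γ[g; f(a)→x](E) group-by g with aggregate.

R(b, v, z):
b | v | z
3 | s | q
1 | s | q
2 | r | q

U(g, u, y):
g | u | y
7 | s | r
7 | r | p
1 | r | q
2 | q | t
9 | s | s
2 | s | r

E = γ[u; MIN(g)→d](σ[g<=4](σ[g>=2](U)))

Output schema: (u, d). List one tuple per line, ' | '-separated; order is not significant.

Per-node cardinality:
  U → 6
  σ[g>=2](U) → 5
  σ[g<=4](σ[g>=2](U)) → 2
  γ[u; MIN(g)→d](σ[g<=4](σ[g>=2](U))) → 2

== RESULT ==
u | d
q | 2
s | 2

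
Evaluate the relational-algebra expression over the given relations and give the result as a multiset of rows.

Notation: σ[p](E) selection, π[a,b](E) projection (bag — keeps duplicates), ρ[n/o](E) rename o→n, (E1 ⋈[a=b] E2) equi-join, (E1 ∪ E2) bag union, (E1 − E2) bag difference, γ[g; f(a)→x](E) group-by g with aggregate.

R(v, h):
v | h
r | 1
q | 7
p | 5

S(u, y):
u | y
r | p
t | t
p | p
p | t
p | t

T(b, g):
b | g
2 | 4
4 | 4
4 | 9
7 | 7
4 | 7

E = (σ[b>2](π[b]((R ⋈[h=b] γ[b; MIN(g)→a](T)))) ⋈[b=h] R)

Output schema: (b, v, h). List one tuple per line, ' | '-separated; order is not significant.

Row counts bottom-up:
  R → 3
  T → 5
  γ[b; MIN(g)→a](T) → 3
  (R ⋈[h=b] γ[b; MIN(g)→a](T)) → 1
  π[b]((R ⋈[h=b] γ[b; MIN(g)→a](T))) → 1
  σ[b>2](π[b]((R ⋈[h=b] γ[b; MIN(g)→a](T)))) → 1
  R → 3
  (σ[b>2](π[b]((R ⋈[h=b] γ[b; MIN(g)→a](T)))) ⋈[b=h] R) → 1

== RESULT ==
b | v | h
7 | q | 7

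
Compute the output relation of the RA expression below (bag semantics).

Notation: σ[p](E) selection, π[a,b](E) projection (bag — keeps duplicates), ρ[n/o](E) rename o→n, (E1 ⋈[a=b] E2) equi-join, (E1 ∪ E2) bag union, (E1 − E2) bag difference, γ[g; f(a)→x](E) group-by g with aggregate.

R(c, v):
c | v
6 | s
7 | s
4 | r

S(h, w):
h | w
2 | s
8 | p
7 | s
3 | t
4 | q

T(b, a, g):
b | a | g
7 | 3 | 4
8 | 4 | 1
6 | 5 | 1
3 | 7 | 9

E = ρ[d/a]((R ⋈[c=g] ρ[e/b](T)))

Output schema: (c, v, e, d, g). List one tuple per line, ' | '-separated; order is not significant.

Per-node cardinality:
  R → 3
  T → 4
  ρ[e/b](T) → 4
  (R ⋈[c=g] ρ[e/b](T)) → 1
  ρ[d/a]((R ⋈[c=g] ρ[e/b](T))) → 1

== RESULT ==
c | v | e | d | g
4 | r | 7 | 3 | 4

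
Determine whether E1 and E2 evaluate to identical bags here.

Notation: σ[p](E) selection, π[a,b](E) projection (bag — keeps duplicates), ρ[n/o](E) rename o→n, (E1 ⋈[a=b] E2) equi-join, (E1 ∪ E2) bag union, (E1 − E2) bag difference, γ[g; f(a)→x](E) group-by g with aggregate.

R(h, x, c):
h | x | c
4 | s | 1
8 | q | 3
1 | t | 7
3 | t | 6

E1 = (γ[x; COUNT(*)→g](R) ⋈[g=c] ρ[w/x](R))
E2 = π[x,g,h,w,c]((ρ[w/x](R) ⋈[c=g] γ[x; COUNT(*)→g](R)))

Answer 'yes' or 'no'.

E1 row counts bottom-up:
  R → 4
  γ[x; COUNT(*)→g](R) → 3
  R → 4
  ρ[w/x](R) → 4
  (γ[x; COUNT(*)→g](R) ⋈[g=c] ρ[w/x](R)) → 2
E2 row counts bottom-up:
  R → 4
  ρ[w/x](R) → 4
  R → 4
  γ[x; COUNT(*)→g](R) → 3
  (ρ[w/x](R) ⋈[c=g] γ[x; COUNT(*)→g](R)) → 2
  π[x,g,h,w,c]((ρ[w/x](R) ⋈[c=g] γ[x; COUNT(*)→g](R))) → 2

E1 and E2 produce the same multiset:
x | g | h | w | c
q | 1 | 4 | s | 1
s | 1 | 4 | s | 1

yes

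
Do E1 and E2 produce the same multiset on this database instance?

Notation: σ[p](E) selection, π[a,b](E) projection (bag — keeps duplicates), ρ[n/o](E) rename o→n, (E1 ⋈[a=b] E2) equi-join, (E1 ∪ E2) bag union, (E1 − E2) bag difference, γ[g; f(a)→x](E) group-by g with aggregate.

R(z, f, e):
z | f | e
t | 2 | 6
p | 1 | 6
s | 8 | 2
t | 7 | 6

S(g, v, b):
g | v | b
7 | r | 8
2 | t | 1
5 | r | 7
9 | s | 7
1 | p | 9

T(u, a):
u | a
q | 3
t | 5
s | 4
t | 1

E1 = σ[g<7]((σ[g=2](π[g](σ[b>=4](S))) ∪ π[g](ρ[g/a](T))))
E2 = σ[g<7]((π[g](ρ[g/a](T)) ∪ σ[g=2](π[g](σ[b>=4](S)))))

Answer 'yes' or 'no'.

E1 subexpression sizes:
  S → 5
  σ[b>=4](S) → 4
  π[g](σ[b>=4](S)) → 4
  σ[g=2](π[g](σ[b>=4](S))) → 0
  T → 4
  ρ[g/a](T) → 4
  π[g](ρ[g/a](T)) → 4
  (σ[g=2](π[g](σ[b>=4](S))) ∪ π[g](ρ[g/a](T))) → 4
  σ[g<7]((σ[g=2](π[g](σ[b>=4](S))) ∪ π[g](ρ[g/a](T)))) → 4
E2 subexpression sizes:
  T → 4
  ρ[g/a](T) → 4
  π[g](ρ[g/a](T)) → 4
  S → 5
  σ[b>=4](S) → 4
  π[g](σ[b>=4](S)) → 4
  σ[g=2](π[g](σ[b>=4](S))) → 0
  (π[g](ρ[g/a](T)) ∪ σ[g=2](π[g](σ[b>=4](S)))) → 4
  σ[g<7]((π[g](ρ[g/a](T)) ∪ σ[g=2](π[g](σ[b>=4](S))))) → 4

E1 and E2 produce the same multiset:
g
1
3
4
5

yes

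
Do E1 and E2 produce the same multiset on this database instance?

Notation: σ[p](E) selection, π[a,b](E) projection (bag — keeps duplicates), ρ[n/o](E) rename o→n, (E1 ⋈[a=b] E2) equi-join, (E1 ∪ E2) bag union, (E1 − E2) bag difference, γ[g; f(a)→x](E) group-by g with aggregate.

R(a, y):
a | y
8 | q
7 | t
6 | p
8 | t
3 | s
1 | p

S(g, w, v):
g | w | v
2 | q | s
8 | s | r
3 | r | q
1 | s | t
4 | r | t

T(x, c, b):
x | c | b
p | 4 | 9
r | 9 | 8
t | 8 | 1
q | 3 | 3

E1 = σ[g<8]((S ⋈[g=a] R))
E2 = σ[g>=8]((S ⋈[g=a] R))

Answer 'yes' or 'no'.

E1 subexpression sizes:
  S → 5
  R → 6
  (S ⋈[g=a] R) → 4
  σ[g<8]((S ⋈[g=a] R)) → 2
E2 subexpression sizes:
  S → 5
  R → 6
  (S ⋈[g=a] R) → 4
  σ[g>=8]((S ⋈[g=a] R)) → 2

E1 result:
g | w | v | a | y
1 | s | t | 1 | p
3 | r | q | 3 | s
E2 result:
g | w | v | a | y
8 | s | r | 8 | q
8 | s | r | 8 | t
Witness: (8, 's', 'r', 8, 't') appears 0× in E1 but 1× in E2.

no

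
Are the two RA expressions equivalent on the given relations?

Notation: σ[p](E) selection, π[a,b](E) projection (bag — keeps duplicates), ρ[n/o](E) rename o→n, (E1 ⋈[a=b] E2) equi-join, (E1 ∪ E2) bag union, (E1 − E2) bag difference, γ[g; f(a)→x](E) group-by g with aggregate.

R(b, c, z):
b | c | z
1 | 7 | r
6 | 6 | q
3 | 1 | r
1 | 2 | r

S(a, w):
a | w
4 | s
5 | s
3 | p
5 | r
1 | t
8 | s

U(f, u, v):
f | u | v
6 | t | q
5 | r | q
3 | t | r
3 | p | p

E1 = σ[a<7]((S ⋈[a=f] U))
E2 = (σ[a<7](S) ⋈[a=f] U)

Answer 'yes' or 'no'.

E1 row counts bottom-up:
  S → 6
  U → 4
  (S ⋈[a=f] U) → 4
  σ[a<7]((S ⋈[a=f] U)) → 4
E2 row counts bottom-up:
  S → 6
  σ[a<7](S) → 5
  U → 4
  (σ[a<7](S) ⋈[a=f] U) → 4

E1 and E2 produce the same multiset:
a | w | f | u | v
3 | p | 3 | p | p
3 | p | 3 | t | r
5 | r | 5 | r | q
5 | s | 5 | r | q

yes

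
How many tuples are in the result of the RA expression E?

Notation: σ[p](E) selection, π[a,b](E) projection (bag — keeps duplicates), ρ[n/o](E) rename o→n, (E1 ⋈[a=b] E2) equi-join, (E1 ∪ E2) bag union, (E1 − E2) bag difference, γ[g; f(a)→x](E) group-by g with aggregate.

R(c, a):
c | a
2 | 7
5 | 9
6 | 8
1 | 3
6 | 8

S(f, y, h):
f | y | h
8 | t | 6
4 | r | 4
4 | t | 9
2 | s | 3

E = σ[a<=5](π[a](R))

Row counts bottom-up:
  R → 5
  π[a](R) → 5
  σ[a<=5](π[a](R)) → 1

|E| = 1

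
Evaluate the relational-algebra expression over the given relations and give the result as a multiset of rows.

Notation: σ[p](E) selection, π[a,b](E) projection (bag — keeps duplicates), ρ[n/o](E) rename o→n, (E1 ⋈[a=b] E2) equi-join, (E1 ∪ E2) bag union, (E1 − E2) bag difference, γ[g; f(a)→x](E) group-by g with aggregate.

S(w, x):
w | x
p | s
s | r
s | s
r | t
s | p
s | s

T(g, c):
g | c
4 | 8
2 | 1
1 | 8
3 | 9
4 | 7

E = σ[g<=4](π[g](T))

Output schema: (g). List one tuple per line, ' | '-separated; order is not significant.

Stepwise |·|:
  T → 5
  π[g](T) → 5
  σ[g<=4](π[g](T)) → 5

== RESULT ==
g
1
2
3
4
4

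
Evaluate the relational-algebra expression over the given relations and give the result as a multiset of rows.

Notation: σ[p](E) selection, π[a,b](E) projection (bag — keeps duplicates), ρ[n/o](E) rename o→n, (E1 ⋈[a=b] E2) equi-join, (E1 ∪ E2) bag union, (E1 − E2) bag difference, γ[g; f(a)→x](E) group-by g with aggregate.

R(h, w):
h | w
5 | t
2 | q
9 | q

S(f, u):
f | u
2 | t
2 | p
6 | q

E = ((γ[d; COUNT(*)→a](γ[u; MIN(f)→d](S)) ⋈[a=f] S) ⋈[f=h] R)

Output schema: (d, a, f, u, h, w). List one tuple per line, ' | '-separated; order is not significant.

Subexpression sizes:
  S → 3
  γ[u; MIN(f)→d](S) → 3
  γ[d; COUNT(*)→a](γ[u; MIN(f)→d](S)) → 2
  S → 3
  (γ[d; COUNT(*)→a](γ[u; MIN(f)→d](S)) ⋈[a=f] S) → 2
  R → 3
  ((γ[d; COUNT(*)→a](γ[u; MIN(f)→d](S)) ⋈[a=f] S) ⋈[f=h] R) → 2

== RESULT ==
d | a | f | u | h | w
2 | 2 | 2 | p | 2 | q
2 | 2 | 2 | t | 2 | q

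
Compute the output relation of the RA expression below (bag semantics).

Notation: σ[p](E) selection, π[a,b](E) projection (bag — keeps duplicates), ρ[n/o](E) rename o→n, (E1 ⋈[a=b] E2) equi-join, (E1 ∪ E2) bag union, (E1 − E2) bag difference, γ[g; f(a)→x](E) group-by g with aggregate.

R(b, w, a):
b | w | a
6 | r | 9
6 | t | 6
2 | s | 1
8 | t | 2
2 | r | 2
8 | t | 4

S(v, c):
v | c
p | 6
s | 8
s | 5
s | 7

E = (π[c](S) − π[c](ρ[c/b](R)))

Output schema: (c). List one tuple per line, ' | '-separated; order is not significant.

Per-node cardinality:
  S → 4
  π[c](S) → 4
  R → 6
  ρ[c/b](R) → 6
  π[c](ρ[c/b](R)) → 6
  (π[c](S) − π[c](ρ[c/b](R))) → 2

== RESULT ==
c
5
7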